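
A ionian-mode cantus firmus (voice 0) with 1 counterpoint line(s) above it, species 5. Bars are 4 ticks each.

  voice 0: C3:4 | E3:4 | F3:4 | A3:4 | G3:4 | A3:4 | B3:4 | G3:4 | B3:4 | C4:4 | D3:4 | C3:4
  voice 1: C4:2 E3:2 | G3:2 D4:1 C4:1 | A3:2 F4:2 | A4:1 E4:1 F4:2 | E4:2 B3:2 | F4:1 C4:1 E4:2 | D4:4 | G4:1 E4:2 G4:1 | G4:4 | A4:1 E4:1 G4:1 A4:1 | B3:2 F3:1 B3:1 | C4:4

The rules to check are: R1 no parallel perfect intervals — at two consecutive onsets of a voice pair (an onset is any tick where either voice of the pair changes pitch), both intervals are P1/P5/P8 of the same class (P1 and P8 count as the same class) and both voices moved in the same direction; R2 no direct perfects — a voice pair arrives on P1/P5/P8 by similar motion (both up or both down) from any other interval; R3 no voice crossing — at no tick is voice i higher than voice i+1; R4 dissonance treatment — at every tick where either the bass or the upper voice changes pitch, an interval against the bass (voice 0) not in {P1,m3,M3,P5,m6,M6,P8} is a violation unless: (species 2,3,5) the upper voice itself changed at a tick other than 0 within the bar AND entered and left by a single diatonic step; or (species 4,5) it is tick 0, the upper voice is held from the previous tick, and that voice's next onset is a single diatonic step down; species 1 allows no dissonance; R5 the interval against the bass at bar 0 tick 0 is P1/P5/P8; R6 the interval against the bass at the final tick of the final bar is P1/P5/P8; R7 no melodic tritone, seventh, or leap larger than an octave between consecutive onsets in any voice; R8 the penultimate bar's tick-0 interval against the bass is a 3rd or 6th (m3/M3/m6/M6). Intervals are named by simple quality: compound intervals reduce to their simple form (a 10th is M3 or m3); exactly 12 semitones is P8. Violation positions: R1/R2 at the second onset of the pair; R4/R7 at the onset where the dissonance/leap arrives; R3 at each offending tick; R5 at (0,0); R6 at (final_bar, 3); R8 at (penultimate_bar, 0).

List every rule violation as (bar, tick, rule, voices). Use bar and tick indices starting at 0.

(1, 2, R4, (0, 1))
(3, 0, R1, (0, 1))
(5, 0, R7, (1,))
(10, 0, R7, (0,))
(10, 0, R7, (1,))
(10, 2, R7, (1,))
(10, 3, R7, (1,))

bar 0: v0=C3 v1=C4 downbeat P8
bar 1: v0=E3 v1=G3 downbeat m3
bar 2: v0=F3 v1=A3 downbeat M3
bar 3: v0=A3 v1=A4 downbeat P8
bar 4: v0=G3 v1=E4 downbeat M6
bar 5: v0=A3 v1=F4 downbeat m6
bar 6: v0=B3 v1=D4 downbeat m3
bar 7: v0=G3 v1=G4 downbeat P8
bar 8: v0=B3 v1=G4 downbeat m6
bar 9: v0=C4 v1=A4 downbeat M6
bar 10: v0=D3 v1=B3 downbeat M6
bar 11: v0=C3 v1=C4 downbeat P8
  -> R4 @ bar 1 tick 2 v(0, 1): E3/D4 m7 untreated
  -> R1 @ bar 3 tick 0 v(0, 1): F3/F4 P8 -> A3/A4 P8 similar
  -> R7 @ bar 5 tick 0 v(1,): B3->F4 leap 6st
  -> R7 @ bar 10 tick 0 v(0,): C4->D3 leap 10st
  -> R7 @ bar 10 tick 0 v(1,): A4->B3 leap 10st
  -> R7 @ bar 10 tick 2 v(1,): B3->F3 leap 6st
  -> R7 @ bar 10 tick 3 v(1,): F3->B3 leap 6st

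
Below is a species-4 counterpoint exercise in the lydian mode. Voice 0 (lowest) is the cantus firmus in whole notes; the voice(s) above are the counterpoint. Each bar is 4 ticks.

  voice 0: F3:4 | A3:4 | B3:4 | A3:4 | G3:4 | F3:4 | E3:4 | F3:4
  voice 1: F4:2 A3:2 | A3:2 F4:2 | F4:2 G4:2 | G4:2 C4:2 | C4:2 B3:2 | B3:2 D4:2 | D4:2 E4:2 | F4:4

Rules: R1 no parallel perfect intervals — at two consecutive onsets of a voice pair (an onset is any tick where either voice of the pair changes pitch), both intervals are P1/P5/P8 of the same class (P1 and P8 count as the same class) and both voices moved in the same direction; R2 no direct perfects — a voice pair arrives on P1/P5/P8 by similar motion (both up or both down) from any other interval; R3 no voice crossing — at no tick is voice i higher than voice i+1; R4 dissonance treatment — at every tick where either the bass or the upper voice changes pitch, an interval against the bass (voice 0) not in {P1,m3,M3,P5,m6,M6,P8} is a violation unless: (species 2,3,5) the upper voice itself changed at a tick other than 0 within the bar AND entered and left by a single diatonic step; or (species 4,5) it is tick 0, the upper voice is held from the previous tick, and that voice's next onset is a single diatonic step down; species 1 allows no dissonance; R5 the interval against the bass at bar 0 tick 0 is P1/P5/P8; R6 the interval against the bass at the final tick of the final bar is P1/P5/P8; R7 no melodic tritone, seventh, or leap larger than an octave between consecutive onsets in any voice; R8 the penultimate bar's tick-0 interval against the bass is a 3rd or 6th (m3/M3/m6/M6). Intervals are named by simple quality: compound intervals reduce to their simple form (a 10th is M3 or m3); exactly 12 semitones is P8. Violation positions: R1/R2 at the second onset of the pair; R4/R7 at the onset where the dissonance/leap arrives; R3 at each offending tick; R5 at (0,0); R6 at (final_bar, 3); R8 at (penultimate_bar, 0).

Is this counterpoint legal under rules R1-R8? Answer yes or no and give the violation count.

bar 0: v0=F3 v1=F4 (P8)
bar 1: v0=A3 v1=A3 (P1)
bar 2: v0=B3 v1=F4 (TT)
bar 3: v0=A3 v1=G4 (m7)
bar 4: v0=G3 v1=C4 (P4)
bar 5: v0=F3 v1=B3 (TT)
bar 6: v0=E3 v1=D4 (m7)
bar 7: v0=F3 v1=F4 (P8)
  R4 @ bar2.0: B3/F4 TT untreated
  R4 @ bar3.0: A3/G4 m7 untreated
  R4 @ bar5.0: F3/B3 TT untreated
  R4 @ bar6.0: E3/D4 m7 untreated
  R8 @ bar6.0: penult m7 not 3rd/6th
  R1 @ bar7.0: E3/E4 P8 -> F3/F4 P8 similar

No (6 violations)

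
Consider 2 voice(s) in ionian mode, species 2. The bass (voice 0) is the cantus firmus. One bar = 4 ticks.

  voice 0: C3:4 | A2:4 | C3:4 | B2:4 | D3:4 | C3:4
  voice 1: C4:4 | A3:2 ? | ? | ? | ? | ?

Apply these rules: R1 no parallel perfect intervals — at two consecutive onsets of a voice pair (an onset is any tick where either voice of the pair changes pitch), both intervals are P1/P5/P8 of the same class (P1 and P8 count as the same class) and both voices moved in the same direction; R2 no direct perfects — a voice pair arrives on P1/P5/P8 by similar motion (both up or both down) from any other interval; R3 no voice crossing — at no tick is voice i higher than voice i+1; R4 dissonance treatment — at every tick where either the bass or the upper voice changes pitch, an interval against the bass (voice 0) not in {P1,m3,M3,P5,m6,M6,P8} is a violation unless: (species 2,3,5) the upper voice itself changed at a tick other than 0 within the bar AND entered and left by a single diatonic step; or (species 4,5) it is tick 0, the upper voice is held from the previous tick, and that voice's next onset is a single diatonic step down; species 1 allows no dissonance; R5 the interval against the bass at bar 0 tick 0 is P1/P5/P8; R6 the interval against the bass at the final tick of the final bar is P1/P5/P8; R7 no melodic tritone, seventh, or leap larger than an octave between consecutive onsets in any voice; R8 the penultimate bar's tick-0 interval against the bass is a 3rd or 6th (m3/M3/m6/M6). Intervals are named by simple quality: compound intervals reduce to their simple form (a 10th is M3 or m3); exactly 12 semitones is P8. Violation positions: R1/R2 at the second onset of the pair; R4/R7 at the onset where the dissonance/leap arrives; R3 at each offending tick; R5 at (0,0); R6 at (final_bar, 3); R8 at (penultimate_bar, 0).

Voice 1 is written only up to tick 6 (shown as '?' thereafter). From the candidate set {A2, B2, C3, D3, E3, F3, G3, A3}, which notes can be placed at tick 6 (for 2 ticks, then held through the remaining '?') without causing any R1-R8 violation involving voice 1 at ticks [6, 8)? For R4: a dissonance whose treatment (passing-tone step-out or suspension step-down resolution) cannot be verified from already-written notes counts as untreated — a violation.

A2: legal
B2: violates R4,R7
C3: legal
D3: violates R4
E3: legal
F3: legal
G3: violates R4
A3: legal

{A2, A3, C3, E3, F3}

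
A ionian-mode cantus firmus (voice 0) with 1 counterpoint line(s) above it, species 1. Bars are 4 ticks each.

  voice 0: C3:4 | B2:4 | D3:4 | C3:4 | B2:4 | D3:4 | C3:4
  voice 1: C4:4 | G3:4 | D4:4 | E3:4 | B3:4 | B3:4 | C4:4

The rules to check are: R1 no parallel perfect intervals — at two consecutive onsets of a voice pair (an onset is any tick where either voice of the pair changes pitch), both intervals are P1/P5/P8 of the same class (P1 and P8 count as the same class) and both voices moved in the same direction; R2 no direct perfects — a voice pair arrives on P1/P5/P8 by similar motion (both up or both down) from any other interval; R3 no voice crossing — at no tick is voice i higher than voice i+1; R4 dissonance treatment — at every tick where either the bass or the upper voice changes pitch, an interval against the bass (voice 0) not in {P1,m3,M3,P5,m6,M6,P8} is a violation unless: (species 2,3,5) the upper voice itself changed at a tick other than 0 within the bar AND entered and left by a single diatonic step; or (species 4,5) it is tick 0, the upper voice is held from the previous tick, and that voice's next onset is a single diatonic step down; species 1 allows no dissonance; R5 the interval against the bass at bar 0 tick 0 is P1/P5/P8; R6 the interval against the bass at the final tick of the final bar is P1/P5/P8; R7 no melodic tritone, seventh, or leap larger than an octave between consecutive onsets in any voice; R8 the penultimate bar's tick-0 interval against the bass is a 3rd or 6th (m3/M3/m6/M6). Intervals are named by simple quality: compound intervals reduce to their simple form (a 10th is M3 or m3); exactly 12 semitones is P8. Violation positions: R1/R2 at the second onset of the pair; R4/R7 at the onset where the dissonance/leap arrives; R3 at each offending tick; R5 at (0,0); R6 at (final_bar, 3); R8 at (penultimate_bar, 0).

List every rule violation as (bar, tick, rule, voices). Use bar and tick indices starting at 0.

bar 0: v0=C3 v1=C4 downbeat P8
bar 1: v0=B2 v1=G3 downbeat m6
bar 2: v0=D3 v1=D4 downbeat P8
bar 3: v0=C3 v1=E3 downbeat M3
bar 4: v0=B2 v1=B3 downbeat P8
bar 5: v0=D3 v1=B3 downbeat M6
bar 6: v0=C3 v1=C4 downbeat P8
  -> R2 @ bar 2 tick 0 v(0, 1): B2/G3 m6 -> D3/D4 P8 similar
  -> R7 @ bar 3 tick 0 v(1,): D4->E3 leap 10st

(2, 0, R2, (0, 1))
(3, 0, R7, (1,))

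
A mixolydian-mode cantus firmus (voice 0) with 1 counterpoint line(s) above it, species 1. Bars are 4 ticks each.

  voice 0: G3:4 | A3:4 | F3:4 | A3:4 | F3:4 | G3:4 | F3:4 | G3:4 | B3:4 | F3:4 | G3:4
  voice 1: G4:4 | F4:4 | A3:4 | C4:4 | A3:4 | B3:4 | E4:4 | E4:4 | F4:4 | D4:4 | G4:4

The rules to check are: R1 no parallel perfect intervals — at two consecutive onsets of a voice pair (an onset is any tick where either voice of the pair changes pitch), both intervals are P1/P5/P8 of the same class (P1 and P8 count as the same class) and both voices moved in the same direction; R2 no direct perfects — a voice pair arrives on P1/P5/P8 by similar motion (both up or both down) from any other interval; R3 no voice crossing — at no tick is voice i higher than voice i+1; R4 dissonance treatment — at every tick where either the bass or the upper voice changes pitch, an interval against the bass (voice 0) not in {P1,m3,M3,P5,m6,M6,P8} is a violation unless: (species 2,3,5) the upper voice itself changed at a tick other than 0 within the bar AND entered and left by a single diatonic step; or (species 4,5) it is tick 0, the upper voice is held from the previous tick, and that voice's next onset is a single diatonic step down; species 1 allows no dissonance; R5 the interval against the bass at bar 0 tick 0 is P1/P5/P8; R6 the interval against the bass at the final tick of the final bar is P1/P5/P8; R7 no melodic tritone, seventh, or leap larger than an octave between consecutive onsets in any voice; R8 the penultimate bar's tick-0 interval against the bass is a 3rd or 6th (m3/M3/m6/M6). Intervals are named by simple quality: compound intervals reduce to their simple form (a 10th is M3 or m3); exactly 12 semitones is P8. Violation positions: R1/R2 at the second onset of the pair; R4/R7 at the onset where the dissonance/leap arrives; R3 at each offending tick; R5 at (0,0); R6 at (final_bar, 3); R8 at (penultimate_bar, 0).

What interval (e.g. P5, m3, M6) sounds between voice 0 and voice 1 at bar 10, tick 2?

voice 0=G3 voice 1=G4 -> P8

P8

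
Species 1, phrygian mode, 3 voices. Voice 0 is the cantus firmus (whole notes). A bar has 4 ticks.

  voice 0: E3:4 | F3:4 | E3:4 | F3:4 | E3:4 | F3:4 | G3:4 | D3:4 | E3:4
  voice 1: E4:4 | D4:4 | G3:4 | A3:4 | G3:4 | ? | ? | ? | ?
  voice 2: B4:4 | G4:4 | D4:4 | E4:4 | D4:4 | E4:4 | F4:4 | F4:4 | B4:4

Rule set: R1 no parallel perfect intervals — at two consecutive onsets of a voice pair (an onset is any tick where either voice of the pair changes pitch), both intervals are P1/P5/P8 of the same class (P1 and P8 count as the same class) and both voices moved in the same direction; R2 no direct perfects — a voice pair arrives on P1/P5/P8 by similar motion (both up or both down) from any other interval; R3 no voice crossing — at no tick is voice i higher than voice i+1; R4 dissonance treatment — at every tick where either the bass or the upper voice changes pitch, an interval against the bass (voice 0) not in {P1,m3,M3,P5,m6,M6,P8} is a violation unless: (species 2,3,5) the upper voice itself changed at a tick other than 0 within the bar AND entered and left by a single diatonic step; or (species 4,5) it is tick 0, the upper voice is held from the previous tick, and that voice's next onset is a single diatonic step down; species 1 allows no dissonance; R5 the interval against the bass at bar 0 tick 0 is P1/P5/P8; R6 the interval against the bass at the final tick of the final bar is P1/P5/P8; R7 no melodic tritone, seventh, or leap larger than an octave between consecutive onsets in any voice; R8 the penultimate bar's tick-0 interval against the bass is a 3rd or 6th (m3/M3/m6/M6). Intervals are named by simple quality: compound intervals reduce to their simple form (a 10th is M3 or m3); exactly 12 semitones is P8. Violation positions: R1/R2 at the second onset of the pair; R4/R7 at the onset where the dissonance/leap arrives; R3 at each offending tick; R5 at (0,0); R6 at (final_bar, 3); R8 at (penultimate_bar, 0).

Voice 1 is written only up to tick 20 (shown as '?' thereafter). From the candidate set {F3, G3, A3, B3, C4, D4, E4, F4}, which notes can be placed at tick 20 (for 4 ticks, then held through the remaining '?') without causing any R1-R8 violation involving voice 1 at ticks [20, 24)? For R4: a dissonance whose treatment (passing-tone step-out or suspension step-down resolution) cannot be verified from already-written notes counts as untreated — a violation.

{D4, F3}

F3: legal
G3: violates R4
A3: violates R1
B3: violates R4
C4: violates R2
D4: legal
E4: violates R2,R4
F4: violates R2,R3,R7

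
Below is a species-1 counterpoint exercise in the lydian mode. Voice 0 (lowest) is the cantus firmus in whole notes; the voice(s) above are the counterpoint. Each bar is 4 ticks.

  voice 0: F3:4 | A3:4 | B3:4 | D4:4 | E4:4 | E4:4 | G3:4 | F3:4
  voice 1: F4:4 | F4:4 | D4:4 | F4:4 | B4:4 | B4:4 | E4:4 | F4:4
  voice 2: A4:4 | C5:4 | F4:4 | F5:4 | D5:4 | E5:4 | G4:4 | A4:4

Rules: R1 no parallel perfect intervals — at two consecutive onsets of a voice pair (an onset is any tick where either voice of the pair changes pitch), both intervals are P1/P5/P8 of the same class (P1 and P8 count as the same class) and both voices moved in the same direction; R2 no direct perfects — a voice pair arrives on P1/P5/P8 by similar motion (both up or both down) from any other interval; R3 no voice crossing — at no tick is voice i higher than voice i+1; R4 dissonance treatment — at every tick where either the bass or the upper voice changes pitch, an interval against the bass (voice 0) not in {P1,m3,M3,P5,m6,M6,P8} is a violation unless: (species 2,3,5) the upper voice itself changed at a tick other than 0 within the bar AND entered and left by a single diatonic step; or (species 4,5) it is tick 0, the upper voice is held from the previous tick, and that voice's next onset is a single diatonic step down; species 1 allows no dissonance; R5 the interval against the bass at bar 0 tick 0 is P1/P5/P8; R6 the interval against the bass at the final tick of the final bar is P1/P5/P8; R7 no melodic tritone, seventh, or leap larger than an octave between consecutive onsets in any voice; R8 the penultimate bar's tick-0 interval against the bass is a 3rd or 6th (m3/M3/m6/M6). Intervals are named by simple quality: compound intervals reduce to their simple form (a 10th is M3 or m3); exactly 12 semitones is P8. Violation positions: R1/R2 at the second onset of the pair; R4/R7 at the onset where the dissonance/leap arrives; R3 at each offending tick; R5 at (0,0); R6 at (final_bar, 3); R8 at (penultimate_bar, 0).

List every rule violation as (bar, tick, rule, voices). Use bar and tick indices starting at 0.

bar 0: v0=F3 v1=F4 v2=A4 downbeat M3
bar 1: v0=A3 v1=F4 v2=C5 downbeat m3
bar 2: v0=B3 v1=D4 v2=F4 downbeat TT
bar 3: v0=D4 v1=F4 v2=F5 downbeat m3
bar 4: v0=E4 v1=B4 v2=D5 downbeat m7
bar 5: v0=E4 v1=B4 v2=E5 downbeat P8
bar 6: v0=G3 v1=E4 v2=G4 downbeat P8
bar 7: v0=F3 v1=F4 v2=A4 downbeat M3
  -> R5 @ bar 0 tick 0 v(0, 2): opens on M3
  -> R4 @ bar 2 tick 0 v(0, 2): B3/F4 TT untreated
  -> R2 @ bar 3 tick 0 v(1, 2): D4/F4 m3 -> F4/F5 P8 similar
  -> R2 @ bar 4 tick 0 v(0, 1): D4/F4 m3 -> E4/B4 P5 similar
  -> R4 @ bar 4 tick 0 v(0, 2): E4/D5 m7 untreated
  -> R7 @ bar 4 tick 0 v(1,): F4->B4 leap 6st
  -> R1 @ bar 6 tick 0 v(0, 2): E4/E5 P8 -> G3/G4 P8 similar
  -> R8 @ bar 6 tick 0 v(0, 2): penult P8 not 3rd/6th
  -> R6 @ bar 7 tick 3 v(0, 2): closes on M3

(0, 0, R5, (0, 2))
(2, 0, R4, (0, 2))
(3, 0, R2, (1, 2))
(4, 0, R2, (0, 1))
(4, 0, R4, (0, 2))
(4, 0, R7, (1,))
(6, 0, R1, (0, 2))
(6, 0, R8, (0, 2))
(7, 3, R6, (0, 2))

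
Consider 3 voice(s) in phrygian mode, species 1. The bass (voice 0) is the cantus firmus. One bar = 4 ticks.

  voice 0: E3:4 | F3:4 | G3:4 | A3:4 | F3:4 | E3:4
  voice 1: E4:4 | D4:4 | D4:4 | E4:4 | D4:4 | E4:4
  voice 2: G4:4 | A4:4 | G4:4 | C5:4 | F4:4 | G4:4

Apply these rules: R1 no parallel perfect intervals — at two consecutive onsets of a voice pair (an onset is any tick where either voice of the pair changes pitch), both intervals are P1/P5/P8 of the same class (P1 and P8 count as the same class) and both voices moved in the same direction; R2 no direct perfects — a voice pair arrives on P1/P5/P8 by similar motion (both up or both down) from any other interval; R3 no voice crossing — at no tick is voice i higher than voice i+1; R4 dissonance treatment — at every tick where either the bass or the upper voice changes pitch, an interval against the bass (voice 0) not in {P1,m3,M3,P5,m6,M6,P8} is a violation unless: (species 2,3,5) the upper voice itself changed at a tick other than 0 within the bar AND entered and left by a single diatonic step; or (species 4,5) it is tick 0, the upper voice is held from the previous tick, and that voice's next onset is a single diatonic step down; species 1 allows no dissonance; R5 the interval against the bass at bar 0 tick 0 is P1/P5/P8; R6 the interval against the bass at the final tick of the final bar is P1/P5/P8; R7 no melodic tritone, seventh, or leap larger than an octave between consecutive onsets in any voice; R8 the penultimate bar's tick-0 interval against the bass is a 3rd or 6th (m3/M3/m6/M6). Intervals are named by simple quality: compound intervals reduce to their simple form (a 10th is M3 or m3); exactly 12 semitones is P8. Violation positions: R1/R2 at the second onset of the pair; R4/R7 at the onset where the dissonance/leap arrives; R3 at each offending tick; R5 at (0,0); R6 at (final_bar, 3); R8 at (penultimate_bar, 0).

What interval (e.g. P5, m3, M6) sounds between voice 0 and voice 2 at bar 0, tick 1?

m3

voice 0=E3 voice 2=G4 -> m3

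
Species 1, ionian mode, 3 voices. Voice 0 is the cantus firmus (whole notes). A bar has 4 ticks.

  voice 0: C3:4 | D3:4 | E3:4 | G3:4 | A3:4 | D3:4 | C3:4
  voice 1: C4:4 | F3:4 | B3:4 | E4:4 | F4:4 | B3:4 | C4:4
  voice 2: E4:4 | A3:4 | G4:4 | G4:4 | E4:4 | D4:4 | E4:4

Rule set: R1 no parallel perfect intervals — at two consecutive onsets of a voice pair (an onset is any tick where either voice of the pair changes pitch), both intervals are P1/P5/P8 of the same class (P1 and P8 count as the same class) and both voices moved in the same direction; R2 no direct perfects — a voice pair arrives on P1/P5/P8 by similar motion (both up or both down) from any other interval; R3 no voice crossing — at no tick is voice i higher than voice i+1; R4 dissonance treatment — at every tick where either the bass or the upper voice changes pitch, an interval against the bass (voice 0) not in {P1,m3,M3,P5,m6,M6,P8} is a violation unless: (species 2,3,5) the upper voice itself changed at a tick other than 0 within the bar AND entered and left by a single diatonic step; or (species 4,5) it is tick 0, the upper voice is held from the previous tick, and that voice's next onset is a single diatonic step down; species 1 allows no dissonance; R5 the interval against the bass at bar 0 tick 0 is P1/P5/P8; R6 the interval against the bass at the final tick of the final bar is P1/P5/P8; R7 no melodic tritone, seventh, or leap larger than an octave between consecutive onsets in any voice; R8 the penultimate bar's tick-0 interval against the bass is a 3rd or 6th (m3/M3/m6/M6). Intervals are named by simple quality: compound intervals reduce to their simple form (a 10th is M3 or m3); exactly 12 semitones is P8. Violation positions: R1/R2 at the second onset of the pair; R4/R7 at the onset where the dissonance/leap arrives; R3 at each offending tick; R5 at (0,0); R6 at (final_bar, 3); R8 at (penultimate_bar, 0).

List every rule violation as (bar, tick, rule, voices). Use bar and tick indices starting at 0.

bar 0: v0=C3 v1=C4 v2=E4 downbeat M3
bar 1: v0=D3 v1=F3 v2=A3 downbeat P5
bar 2: v0=E3 v1=B3 v2=G4 downbeat m3
bar 3: v0=G3 v1=E4 v2=G4 downbeat P8
bar 4: v0=A3 v1=F4 v2=E4 downbeat P5
bar 5: v0=D3 v1=B3 v2=D4 downbeat P8
bar 6: v0=C3 v1=C4 v2=E4 downbeat M3
  -> R5 @ bar 0 tick 0 v(0, 2): opens on M3
  -> R2 @ bar 2 tick 0 v(0, 1): D3/F3 m3 -> E3/B3 P5 similar
  -> R7 @ bar 2 tick 0 v(1,): F3->B3 leap 6st
  -> R7 @ bar 2 tick 0 v(2,): A3->G4 leap 10st
  -> R3 @ bar 4 tick 0 v(1, 2): F4 above E4
  -> R3 @ bar 4 tick 1 v(1, 2): F4 above E4
  -> R3 @ bar 4 tick 2 v(1, 2): F4 above E4
  -> R3 @ bar 4 tick 3 v(1, 2): F4 above E4
  -> R2 @ bar 5 tick 0 v(0, 2): A3/E4 P5 -> D3/D4 P8 similar
  -> R7 @ bar 5 tick 0 v(1,): F4->B3 leap 6st
  -> R8 @ bar 5 tick 0 v(0, 2): penult P8 not 3rd/6th
  -> R6 @ bar 6 tick 3 v(0, 2): closes on M3

(0, 0, R5, (0, 2))
(2, 0, R2, (0, 1))
(2, 0, R7, (1,))
(2, 0, R7, (2,))
(4, 0, R3, (1, 2))
(4, 1, R3, (1, 2))
(4, 2, R3, (1, 2))
(4, 3, R3, (1, 2))
(5, 0, R2, (0, 2))
(5, 0, R7, (1,))
(5, 0, R8, (0, 2))
(6, 3, R6, (0, 2))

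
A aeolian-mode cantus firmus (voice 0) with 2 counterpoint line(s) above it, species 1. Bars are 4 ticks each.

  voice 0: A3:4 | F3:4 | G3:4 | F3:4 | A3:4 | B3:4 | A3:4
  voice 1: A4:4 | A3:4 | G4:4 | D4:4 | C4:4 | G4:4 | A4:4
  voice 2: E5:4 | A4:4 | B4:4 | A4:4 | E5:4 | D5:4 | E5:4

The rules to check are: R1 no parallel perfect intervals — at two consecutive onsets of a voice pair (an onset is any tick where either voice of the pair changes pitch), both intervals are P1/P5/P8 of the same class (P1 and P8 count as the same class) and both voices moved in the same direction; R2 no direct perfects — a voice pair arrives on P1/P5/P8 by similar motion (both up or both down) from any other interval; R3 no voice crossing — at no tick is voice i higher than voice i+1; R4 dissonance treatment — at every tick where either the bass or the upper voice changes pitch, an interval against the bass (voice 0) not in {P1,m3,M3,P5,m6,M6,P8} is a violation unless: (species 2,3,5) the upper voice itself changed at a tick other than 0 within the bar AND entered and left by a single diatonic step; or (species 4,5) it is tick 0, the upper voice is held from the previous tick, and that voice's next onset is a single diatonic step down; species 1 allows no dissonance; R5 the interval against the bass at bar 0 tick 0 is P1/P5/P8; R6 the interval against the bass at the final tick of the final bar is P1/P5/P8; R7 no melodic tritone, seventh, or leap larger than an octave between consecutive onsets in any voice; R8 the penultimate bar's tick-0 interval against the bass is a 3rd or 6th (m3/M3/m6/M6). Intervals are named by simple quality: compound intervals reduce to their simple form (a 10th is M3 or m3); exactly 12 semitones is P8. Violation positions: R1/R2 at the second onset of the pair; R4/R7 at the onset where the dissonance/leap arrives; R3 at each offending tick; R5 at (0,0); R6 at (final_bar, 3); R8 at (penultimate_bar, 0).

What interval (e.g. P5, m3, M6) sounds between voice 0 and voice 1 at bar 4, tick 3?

m3

voice 0=A3 voice 1=C4 -> m3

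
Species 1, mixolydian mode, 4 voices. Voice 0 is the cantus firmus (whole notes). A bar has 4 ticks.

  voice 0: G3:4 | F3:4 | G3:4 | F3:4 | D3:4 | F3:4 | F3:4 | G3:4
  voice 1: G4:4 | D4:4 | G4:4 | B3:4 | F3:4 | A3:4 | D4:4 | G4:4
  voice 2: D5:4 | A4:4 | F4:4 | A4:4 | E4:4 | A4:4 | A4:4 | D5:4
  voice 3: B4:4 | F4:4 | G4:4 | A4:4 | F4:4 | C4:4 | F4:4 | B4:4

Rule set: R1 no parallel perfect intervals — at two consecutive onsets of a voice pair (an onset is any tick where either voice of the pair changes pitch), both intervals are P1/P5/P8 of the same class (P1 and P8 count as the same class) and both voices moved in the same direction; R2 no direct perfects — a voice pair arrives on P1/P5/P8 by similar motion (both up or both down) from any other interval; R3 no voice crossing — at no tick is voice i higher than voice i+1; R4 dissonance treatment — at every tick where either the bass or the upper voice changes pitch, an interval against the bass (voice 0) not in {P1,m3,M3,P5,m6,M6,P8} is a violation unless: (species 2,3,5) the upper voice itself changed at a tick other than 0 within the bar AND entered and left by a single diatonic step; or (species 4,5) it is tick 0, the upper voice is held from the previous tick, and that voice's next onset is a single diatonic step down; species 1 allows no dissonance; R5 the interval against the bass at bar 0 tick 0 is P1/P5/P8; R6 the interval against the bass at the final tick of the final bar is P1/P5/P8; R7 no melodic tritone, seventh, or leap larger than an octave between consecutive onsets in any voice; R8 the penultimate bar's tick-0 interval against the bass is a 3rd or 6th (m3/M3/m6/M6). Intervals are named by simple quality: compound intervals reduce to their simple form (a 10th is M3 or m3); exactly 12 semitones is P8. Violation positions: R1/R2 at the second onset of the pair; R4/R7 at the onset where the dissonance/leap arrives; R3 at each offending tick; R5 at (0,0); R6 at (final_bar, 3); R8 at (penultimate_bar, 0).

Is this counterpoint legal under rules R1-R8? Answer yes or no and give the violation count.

bar 0: v0=G3 v1=G4 v2=D5 v3=B4 (M3)
bar 1: v0=F3 v1=D4 v2=A4 v3=F4 (P8)
bar 2: v0=G3 v1=G4 v2=F4 v3=G4 (P8)
bar 3: v0=F3 v1=B3 v2=A4 v3=A4 (M3)
bar 4: v0=D3 v1=F3 v2=E4 v3=F4 (m3)
bar 5: v0=F3 v1=A3 v2=A4 v3=C4 (P5)
bar 6: v0=F3 v1=D4 v2=A4 v3=F4 (P8)
bar 7: v0=G3 v1=G4 v2=D5 v3=B4 (M3)
  R3 @ bar0.0: D5 above B4
  R5 @ bar0.0: opens on M3
  R3 @ bar0.1: D5 above B4
  R3 @ bar0.2: D5 above B4
  R3 @ bar0.3: D5 above B4
  R1 @ bar1.0: G4/D5 P5 -> D4/A4 P5 similar
  R2 @ bar1.0: G3/B4 M3 -> F3/F4 P8 similar
  R3 @ bar1.0: A4 above F4
  R7 @ bar1.0: B4->F4 leap 6st
  R3 @ bar1.1: A4 above F4
  R3 @ bar1.2: A4 above F4
  R3 @ bar1.3: A4 above F4
  R1 @ bar2.0: F3/F4 P8 -> G3/G4 P8 similar
  R2 @ bar2.0: F3/D4 M6 -> G3/G4 P8 similar
  R2 @ bar2.0: D4/F4 m3 -> G4/G4 P1 similar
  R3 @ bar2.0: G4 above F4
  R4 @ bar2.0: G3/F4 m7 untreated
  R3 @ bar2.1: G4 above F4
  R3 @ bar2.2: G4 above F4
  R3 @ bar2.3: G4 above F4
  R2 @ bar3.0: F4/G4 M2 -> A4/A4 P1 similar
  R4 @ bar3.0: F3/B3 TT untreated
  R2 @ bar4.0: B3/A4 m7 -> F3/F4 P8 similar
  R4 @ bar4.0: D3/E4 M2 untreated
  R7 @ bar4.0: B3->F3 leap 6st
  R2 @ bar5.0: F3/E4 M7 -> A3/A4 P8 similar
  R3 @ bar5.0: A4 above C4
  R3 @ bar5.1: A4 above C4
  R3 @ bar5.2: A4 above C4
  R3 @ bar5.3: A4 above C4
  R3 @ bar6.0: A4 above F4
  R8 @ bar6.0: penult P8 not 3rd/6th
  R3 @ bar6.1: A4 above F4
  R3 @ bar6.2: A4 above F4
  R3 @ bar6.3: A4 above F4
  R1 @ bar7.0: D4/A4 P5 -> G4/D5 P5 similar
  R2 @ bar7.0: F3/D4 M6 -> G3/G4 P8 similar
  R2 @ bar7.0: F3/A4 M3 -> G3/D5 P5 similar
  R3 @ bar7.0: D5 above B4
  R7 @ bar7.0: F4->B4 leap 6st
  R3 @ bar7.1: D5 above B4
  R3 @ bar7.2: D5 above B4
  R3 @ bar7.3: D5 above B4
  R6 @ bar7.3: closes on M3

No (44 violations)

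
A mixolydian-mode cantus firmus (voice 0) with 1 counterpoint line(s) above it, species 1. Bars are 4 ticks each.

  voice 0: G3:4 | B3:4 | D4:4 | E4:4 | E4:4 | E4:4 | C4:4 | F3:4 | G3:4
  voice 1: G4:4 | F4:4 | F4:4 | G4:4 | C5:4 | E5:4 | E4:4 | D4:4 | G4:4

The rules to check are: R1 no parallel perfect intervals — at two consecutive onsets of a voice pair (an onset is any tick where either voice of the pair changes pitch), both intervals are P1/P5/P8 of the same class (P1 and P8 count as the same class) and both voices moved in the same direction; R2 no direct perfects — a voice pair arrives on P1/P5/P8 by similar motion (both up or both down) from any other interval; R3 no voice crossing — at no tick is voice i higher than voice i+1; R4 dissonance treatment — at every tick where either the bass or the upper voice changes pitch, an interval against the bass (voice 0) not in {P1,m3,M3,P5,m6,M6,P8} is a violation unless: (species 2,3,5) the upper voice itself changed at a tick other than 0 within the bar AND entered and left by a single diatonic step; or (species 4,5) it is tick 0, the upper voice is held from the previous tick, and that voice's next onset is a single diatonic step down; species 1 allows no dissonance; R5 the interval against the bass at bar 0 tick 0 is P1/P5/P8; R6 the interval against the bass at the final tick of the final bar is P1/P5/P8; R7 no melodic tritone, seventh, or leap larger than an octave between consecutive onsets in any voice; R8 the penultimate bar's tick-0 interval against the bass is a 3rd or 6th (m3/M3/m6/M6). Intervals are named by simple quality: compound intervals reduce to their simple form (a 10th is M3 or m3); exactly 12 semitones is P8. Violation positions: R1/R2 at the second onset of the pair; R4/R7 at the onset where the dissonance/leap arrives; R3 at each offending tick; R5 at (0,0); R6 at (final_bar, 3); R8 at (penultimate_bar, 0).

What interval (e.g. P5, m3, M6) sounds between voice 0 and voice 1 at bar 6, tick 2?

M3

voice 0=C4 voice 1=E4 -> M3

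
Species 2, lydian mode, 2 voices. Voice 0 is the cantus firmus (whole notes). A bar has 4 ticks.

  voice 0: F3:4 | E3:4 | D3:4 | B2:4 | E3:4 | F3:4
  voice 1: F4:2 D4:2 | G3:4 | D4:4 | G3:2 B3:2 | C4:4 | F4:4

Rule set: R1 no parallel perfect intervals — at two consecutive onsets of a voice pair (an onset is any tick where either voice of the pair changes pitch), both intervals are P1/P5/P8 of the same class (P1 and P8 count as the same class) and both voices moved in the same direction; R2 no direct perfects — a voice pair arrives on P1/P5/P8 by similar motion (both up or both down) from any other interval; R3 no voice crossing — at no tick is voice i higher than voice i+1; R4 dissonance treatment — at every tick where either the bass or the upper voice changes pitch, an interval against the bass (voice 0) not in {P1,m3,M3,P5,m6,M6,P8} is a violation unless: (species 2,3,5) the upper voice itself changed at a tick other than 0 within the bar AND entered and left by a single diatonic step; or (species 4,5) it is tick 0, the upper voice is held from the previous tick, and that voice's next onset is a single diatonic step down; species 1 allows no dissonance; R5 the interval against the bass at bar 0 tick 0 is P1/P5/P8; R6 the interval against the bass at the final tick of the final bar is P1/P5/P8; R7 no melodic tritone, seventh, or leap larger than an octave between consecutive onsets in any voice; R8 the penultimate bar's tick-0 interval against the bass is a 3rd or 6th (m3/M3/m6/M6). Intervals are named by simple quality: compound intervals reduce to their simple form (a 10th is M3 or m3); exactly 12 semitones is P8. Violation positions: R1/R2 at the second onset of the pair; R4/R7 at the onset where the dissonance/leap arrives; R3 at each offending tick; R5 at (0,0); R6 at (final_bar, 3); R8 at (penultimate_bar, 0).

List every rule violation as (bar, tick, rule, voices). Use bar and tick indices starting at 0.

(5, 0, R2, (0, 1))

bar 0: v0=F3 v1=F4 downbeat P8
bar 1: v0=E3 v1=G3 downbeat m3
bar 2: v0=D3 v1=D4 downbeat P8
bar 3: v0=B2 v1=G3 downbeat m6
bar 4: v0=E3 v1=C4 downbeat m6
bar 5: v0=F3 v1=F4 downbeat P8
  -> R2 @ bar 5 tick 0 v(0, 1): E3/C4 m6 -> F3/F4 P8 similar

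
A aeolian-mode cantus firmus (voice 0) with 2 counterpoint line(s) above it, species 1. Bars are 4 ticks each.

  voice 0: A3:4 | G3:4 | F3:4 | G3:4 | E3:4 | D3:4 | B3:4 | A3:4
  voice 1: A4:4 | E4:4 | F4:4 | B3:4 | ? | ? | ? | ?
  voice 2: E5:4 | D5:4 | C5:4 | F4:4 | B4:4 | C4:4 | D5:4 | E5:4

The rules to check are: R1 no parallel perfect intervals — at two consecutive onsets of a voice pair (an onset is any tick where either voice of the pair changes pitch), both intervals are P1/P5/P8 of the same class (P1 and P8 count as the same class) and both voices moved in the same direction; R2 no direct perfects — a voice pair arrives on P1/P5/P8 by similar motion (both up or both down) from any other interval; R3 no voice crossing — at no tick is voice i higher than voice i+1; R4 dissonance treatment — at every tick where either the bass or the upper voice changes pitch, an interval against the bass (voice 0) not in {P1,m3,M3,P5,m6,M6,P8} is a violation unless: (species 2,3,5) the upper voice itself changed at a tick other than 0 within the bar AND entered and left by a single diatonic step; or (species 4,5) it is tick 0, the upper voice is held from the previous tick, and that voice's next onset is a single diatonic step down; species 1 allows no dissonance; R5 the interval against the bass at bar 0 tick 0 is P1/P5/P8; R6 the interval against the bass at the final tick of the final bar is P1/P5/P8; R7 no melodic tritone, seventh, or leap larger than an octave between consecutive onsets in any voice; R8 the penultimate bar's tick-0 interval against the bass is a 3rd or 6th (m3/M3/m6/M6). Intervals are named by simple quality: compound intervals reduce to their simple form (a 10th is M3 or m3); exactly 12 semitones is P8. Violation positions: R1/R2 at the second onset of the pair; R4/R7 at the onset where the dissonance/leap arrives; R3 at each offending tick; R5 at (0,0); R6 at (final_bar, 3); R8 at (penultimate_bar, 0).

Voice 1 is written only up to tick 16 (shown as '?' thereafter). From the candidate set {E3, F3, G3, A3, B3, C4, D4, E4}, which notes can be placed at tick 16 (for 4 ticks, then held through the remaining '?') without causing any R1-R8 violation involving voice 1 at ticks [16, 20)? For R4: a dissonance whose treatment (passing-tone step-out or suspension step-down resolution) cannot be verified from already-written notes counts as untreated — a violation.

{B3, C4, G3}

E3: violates R2
F3: violates R4,R7
G3: legal
A3: violates R4
B3: legal
C4: legal
D4: violates R4
E4: violates R2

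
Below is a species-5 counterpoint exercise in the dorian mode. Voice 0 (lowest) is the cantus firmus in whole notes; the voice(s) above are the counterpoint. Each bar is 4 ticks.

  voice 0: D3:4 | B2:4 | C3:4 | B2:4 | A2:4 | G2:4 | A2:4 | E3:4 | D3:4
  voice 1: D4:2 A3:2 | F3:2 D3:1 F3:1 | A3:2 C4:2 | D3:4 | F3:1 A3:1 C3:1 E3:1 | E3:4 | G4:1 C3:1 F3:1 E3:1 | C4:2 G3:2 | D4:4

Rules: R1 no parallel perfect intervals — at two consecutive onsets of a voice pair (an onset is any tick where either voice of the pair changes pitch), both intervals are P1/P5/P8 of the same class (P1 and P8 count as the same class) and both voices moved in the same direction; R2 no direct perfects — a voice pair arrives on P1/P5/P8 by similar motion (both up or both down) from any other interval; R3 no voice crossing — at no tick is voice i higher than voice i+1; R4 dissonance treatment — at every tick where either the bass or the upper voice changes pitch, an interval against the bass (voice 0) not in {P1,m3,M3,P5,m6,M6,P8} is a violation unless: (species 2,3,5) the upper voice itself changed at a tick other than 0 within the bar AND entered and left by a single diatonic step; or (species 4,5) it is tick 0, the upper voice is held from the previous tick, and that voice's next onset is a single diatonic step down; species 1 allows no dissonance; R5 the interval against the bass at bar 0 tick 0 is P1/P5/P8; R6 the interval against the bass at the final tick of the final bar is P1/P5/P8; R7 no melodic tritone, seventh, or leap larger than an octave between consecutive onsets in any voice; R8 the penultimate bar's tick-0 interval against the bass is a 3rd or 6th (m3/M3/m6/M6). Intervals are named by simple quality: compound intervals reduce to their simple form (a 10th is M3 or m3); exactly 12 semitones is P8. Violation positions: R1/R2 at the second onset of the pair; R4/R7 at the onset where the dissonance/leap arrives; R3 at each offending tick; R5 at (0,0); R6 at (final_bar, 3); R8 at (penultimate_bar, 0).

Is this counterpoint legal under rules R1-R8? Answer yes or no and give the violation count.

No (6 violations)

bar 0: v0=D3 v1=D4 (P8)
bar 1: v0=B2 v1=F3 (TT)
bar 2: v0=C3 v1=A3 (M6)
bar 3: v0=B2 v1=D3 (m3)
bar 4: v0=A2 v1=F3 (m6)
bar 5: v0=G2 v1=E3 (M6)
bar 6: v0=A2 v1=G4 (m7)
bar 7: v0=E3 v1=C4 (m6)
bar 8: v0=D3 v1=D4 (P8)
  R4 @ bar1.0: B2/F3 TT untreated
  R4 @ bar1.3: B2/F3 TT untreated
  R7 @ bar3.0: C4->D3 leap 10st
  R4 @ bar6.0: A2/G4 m7 untreated
  R7 @ bar6.0: E3->G4 leap 15st
  R7 @ bar6.1: G4->C3 leap 19st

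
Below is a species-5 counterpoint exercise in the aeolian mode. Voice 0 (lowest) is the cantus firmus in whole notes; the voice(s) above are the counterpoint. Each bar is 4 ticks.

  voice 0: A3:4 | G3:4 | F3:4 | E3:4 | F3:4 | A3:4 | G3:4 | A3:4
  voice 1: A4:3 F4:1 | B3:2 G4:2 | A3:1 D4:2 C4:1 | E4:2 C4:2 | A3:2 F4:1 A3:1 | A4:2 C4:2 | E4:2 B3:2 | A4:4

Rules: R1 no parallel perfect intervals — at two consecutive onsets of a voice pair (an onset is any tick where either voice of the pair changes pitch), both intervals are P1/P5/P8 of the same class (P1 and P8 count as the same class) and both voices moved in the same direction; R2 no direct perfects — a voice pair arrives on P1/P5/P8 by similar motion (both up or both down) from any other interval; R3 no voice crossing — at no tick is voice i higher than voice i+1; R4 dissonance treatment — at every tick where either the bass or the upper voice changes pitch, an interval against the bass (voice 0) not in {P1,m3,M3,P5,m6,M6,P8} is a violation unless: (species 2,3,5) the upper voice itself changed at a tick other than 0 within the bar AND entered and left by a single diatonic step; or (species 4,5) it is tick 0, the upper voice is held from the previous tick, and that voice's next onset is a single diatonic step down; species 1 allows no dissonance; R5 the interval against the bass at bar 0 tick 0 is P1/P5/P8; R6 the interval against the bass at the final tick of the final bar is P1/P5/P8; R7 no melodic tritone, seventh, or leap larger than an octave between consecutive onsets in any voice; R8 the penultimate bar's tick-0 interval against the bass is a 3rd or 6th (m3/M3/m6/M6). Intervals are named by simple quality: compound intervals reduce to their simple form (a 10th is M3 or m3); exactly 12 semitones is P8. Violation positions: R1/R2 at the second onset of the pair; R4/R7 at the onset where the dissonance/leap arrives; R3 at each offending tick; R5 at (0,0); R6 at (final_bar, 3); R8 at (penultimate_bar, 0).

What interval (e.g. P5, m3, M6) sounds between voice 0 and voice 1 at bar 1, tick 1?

M3

voice 0=G3 voice 1=B3 -> M3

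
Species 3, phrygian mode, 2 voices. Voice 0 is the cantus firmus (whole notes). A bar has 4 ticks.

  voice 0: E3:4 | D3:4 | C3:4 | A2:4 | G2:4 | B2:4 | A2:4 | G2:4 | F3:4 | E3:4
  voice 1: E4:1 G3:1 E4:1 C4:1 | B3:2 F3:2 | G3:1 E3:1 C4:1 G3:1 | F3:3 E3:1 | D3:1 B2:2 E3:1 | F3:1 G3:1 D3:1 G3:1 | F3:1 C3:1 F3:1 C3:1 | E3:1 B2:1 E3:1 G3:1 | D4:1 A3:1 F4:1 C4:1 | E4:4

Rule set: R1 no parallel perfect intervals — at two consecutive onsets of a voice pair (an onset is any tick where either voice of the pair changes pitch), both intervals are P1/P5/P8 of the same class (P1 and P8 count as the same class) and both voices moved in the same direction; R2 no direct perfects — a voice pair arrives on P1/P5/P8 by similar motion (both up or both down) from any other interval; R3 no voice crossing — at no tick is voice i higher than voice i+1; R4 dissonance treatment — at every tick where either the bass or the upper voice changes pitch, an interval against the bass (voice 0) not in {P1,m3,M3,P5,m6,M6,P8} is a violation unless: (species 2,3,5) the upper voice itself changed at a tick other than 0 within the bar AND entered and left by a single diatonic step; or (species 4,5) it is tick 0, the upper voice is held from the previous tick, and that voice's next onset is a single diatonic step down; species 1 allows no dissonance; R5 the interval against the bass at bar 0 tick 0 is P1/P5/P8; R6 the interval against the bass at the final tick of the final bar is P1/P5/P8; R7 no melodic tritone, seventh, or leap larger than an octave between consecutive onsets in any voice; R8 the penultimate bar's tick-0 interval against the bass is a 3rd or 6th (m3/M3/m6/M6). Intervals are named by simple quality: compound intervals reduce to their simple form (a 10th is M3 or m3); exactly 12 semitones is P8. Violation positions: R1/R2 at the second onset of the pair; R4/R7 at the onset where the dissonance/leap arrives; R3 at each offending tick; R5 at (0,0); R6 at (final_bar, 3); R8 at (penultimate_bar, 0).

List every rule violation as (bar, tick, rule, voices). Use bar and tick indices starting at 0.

(1, 2, R7, (1,))
(4, 0, R1, (0, 1))
(5, 0, R4, (0, 1))
(8, 0, R7, (0,))

bar 0: v0=E3 v1=E4 downbeat P8
bar 1: v0=D3 v1=B3 downbeat M6
bar 2: v0=C3 v1=G3 downbeat P5
bar 3: v0=A2 v1=F3 downbeat m6
bar 4: v0=G2 v1=D3 downbeat P5
bar 5: v0=B2 v1=F3 downbeat TT
bar 6: v0=A2 v1=F3 downbeat m6
bar 7: v0=G2 v1=E3 downbeat M6
bar 8: v0=F3 v1=D4 downbeat M6
bar 9: v0=E3 v1=E4 downbeat P8
  -> R7 @ bar 1 tick 2 v(1,): B3->F3 leap 6st
  -> R1 @ bar 4 tick 0 v(0, 1): A2/E3 P5 -> G2/D3 P5 similar
  -> R4 @ bar 5 tick 0 v(0, 1): B2/F3 TT untreated
  -> R7 @ bar 8 tick 0 v(0,): G2->F3 leap 10st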